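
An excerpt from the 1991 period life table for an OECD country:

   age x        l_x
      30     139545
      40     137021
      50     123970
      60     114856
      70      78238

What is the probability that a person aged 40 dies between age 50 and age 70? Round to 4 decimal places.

We want 10|20q40 = (l_50 − l_70)/l_40.
This is the probability of reaching 50 but not 70, conditional on being alive at 40: (l_50 − l_70) / l_40.
= (123970 − 78238) / 137021 = 45732 / 137021 = 0.333759.

0.3338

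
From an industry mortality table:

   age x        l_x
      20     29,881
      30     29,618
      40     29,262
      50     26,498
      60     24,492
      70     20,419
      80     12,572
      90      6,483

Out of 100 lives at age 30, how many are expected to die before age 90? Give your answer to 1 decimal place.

78.1

The relevant probability is 1 − 6,483/29,618 = 0.781113.
Expected number = 100 × 0.781113 = 78.1.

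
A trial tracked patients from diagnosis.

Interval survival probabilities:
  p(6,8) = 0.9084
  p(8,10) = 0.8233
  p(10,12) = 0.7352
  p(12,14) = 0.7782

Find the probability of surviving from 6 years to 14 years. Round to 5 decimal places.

0.42789

P(survive 6→14) = 0.9084 × 0.8233 × 0.7352 × 0.7782.
= 0.427890.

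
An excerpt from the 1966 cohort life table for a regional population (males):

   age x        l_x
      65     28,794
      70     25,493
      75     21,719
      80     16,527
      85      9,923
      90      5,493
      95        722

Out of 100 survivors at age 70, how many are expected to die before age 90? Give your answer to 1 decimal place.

The relevant probability is 1 − 5,493/25,493 = 0.784529.
Expected number = 100 × 0.784529 = 78.5.

78.5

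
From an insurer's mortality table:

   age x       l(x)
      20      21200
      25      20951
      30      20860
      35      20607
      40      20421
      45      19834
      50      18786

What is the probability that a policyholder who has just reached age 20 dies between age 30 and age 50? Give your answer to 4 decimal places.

0.0978

This is the probability of reaching 30 but not 50, conditional on being alive at 20: (l(30) − l(50)) / l(20).
= (20860 − 18786) / 21200 = 2074 / 21200 = 0.097830.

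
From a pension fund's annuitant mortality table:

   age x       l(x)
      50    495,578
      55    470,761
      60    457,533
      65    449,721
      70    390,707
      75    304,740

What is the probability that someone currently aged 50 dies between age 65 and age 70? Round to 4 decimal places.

0.1191

This is the probability of reaching 65 but not 70, conditional on being alive at 50: (l(65) − l(70)) / l(50).
= (449,721 − 390,707) / 495,578 = 59,014 / 495,578 = 0.119081.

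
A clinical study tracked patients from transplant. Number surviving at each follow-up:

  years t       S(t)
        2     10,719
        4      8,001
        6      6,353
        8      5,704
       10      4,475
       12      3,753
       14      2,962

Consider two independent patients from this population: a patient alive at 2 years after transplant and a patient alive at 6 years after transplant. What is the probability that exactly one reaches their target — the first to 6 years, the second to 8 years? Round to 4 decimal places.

0.4263

p₁ = S(6)/S(2) = 6,353/10,719 = 0.592686; p₂ = S(8)/S(6) = 5,704/6,353 = 0.897844.
P(exactly one) = p₁(1−p₂) + (1−p₁)p₂ = 0.060546 + 0.365704 = 0.426251.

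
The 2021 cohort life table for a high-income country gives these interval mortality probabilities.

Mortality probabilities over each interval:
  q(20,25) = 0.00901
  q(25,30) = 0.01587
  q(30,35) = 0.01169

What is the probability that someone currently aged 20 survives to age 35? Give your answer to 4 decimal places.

0.9639

Survival from 20 to 35 is the product of surviving each interval: (1 − 0.00901) × (1 − 0.01587) × (1 − 0.01169).
= 0.99099 × 0.98413 × 0.98831 = 0.963862.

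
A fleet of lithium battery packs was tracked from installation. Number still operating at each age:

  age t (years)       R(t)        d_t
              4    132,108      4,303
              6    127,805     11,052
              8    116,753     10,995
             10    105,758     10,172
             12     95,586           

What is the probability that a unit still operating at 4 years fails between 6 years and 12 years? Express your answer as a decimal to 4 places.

This is the probability of reaching 6 but not 12, conditional on being operational at 4: (R(6) − R(12)) / R(4).
= (127,805 − 95,586) / 132,108 = 32,219 / 132,108 = 0.243884.

0.2439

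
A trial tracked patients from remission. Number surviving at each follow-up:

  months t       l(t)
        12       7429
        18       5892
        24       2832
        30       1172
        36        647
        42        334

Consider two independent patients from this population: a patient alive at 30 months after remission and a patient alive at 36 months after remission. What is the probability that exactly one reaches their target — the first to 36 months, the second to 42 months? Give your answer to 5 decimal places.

0.49831

p₁ = l(36)/l(30) = 647/1172 = 0.552048; p₂ = l(42)/l(36) = 334/647 = 0.516229.
P(exactly one) = p₁(1−p₂) + (1−p₁)p₂ = 0.267065 + 0.231246 = 0.498311.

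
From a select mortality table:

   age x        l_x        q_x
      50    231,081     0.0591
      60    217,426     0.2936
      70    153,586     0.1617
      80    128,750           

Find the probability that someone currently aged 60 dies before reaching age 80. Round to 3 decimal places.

0.408

P(die before 80 | alive at 60) = 1 − l_80/l_60 = 1 − 128,750/217,426 = (88,676)/217,426 = 0.407845.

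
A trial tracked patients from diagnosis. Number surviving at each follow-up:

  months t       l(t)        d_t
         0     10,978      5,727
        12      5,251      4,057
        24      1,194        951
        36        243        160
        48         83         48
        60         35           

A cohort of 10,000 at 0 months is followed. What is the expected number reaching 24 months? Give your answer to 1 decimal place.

The relevant probability is 1,194/10,978 = 0.108763.
Expected number = 10,000 × 0.108763 = 1087.6.

1087.6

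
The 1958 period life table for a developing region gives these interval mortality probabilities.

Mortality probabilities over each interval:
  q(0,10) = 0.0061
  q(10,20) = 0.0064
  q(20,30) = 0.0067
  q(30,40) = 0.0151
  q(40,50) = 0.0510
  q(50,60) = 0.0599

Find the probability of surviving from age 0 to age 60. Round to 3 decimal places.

0.862

P(survive 0→60) = (1 − 0.0061) × (1 − 0.0064) × (1 − 0.0067) × (1 − 0.0151) × (1 − 0.0510) × (1 − 0.0599).
= 0.9939 × 0.9936 × 0.9933 × 0.9849 × 0.9490 × 0.9401 = 0.861920.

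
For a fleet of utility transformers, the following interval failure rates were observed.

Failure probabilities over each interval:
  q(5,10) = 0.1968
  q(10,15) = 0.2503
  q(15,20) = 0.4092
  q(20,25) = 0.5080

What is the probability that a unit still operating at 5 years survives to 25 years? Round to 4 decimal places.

0.1750

Survival from 5 to 25 is the product of surviving each interval: (1 − 0.1968) × (1 − 0.2503) × (1 − 0.4092) × (1 − 0.5080).
= 0.8032 × 0.7497 × 0.5908 × 0.4920 = 0.175032.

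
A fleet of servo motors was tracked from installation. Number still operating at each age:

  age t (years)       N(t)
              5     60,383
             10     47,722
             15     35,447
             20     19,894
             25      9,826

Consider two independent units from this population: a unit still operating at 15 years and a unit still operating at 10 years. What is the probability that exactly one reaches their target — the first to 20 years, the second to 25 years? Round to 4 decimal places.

0.5360

p₁ = N(20)/N(15) = 19,894/35,447 = 0.561232; p₂ = N(25)/N(10) = 9,826/47,722 = 0.205901.
P(exactly one) = p₁(1−p₂) + (1−p₁)p₂ = 0.445674 + 0.090343 = 0.536017.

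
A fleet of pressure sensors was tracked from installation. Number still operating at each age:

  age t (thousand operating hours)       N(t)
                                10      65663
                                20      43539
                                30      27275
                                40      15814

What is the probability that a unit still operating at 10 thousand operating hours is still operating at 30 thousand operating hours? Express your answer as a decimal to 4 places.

The conditional survival probability is N(30)/N(10) = 27275/65663 = 0.415379.

0.4154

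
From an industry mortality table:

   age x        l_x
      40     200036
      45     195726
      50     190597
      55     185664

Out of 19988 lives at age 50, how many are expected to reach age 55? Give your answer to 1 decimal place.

The relevant probability is 185664/190597 = 0.974118.
Expected number = 19988 × 0.974118 = 19470.7.

19470.7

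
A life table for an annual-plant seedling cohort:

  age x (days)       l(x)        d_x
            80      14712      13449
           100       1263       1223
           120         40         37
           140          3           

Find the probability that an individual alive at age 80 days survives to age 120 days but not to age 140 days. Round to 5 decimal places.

0.00251

This is the probability of reaching 120 but not 140, conditional on being alive at 80: (l(120) − l(140)) / l(80).
= (40 − 3) / 14712 = 37 / 14712 = 0.002515.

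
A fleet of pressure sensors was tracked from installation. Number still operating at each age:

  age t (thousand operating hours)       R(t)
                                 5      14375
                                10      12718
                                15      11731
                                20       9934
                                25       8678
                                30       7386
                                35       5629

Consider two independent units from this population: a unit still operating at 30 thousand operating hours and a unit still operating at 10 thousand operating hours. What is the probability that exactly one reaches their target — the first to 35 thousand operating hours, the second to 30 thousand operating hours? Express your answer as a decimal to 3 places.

p₁ = R(35)/R(30) = 5629/7386 = 0.762118; p₂ = R(30)/R(10) = 7386/12718 = 0.580752.
P(exactly one) = p₁(1−p₂) + (1−p₁)p₂ = 0.319516 + 0.138150 = 0.457667.

0.458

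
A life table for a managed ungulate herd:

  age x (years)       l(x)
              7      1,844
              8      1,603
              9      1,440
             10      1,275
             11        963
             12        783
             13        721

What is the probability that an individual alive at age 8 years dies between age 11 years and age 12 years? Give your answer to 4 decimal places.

0.1123

This is the probability of reaching 11 but not 12, conditional on being alive at 8: (l(11) − l(12)) / l(8).
= (963 − 783) / 1,603 = 180 / 1,603 = 0.112289.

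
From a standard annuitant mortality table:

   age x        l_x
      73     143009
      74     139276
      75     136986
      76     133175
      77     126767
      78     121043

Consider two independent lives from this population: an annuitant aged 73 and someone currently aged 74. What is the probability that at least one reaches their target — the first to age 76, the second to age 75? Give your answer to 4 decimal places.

p₁ = l_76/l_73 = 133175/143009 = 0.931235; p₂ = l_75/l_74 = 136986/139276 = 0.983558.
P(at least one) = 1 − (1−p₁)(1−p₂) = 1 − 0.068765 × 0.016442 = 0.998869.

0.9989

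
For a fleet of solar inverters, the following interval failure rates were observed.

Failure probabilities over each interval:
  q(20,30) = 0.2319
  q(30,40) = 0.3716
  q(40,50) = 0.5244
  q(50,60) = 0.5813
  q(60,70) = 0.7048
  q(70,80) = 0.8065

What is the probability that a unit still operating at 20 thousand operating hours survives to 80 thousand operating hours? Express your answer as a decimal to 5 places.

0.00549

Survival from 20 to 80 is the product of surviving each interval: (1 − 0.2319) × (1 − 0.3716) × (1 − 0.5244) × (1 − 0.5813) × (1 − 0.7048) × (1 − 0.8065).
= 0.7681 × 0.6284 × 0.4756 × 0.4187 × 0.2952 × 0.1935 = 0.005490.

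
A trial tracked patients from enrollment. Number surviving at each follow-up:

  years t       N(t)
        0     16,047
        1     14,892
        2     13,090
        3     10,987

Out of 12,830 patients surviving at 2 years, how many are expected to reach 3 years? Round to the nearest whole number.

10769

The relevant probability is 10,987/13,090 = 0.839343.
Expected number = 12,830 × 0.839343 = 10769.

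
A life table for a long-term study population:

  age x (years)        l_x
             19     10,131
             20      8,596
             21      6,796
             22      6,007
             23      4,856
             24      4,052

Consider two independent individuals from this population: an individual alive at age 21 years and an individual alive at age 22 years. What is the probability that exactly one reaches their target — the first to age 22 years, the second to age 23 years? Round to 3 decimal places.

0.263

p₁ = l_22/l_21 = 6,007/6,796 = 0.883902; p₂ = l_23/l_22 = 4,856/6,007 = 0.808390.
P(exactly one) = p₁(1−p₂) + (1−p₁)p₂ = 0.169364 + 0.093852 = 0.263217.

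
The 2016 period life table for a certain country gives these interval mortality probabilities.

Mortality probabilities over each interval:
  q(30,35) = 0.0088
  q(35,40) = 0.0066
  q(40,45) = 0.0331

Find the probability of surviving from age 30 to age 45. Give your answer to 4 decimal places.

0.9521

Chaining the interval survival probabilities: (1 − 0.0088) × (1 − 0.0066) × (1 − 0.0331).
= 0.9912 × 0.9934 × 0.9669 = 0.952066.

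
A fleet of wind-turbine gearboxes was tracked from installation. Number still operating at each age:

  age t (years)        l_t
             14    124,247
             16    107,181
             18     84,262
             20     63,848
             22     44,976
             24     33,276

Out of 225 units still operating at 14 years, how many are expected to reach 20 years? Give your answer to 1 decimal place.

The relevant probability is 63,848/124,247 = 0.513880.
Expected number = 225 × 0.513880 = 115.6.

115.6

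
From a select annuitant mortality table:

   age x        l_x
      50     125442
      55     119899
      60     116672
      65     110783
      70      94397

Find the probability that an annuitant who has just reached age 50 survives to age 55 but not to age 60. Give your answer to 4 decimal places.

0.0257

We want 5|5q50 = (l_55 − l_60)/l_50.
This is the probability of reaching 55 but not 60, conditional on being alive at 50: (l_55 − l_60) / l_50.
= (119899 − 116672) / 125442 = 3227 / 125442 = 0.025725.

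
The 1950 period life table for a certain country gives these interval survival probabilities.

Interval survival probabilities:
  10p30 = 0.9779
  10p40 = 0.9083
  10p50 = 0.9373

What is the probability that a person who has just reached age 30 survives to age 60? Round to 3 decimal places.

Chaining the interval survival probabilities: 0.9779 × 0.9083 × 0.9373.
= 0.832535.

0.833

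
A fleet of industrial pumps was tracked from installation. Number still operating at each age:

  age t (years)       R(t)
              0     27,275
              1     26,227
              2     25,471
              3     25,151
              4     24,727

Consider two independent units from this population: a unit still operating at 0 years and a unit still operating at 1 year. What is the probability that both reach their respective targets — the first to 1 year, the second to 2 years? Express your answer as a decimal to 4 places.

p₁ = R(1)/R(0) = 26,227/27,275 = 0.961577; p₂ = R(2)/R(1) = 25,471/26,227 = 0.971175.
P(both) = p₁ × p₂ = 0.961577 × 0.971175 = 0.933860.

0.9339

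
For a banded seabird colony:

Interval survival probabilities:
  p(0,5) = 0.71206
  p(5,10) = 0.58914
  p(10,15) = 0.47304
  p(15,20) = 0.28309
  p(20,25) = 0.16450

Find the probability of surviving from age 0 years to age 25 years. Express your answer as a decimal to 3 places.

P(survive 0→25) = 0.71206 × 0.58914 × 0.47304 × 0.28309 × 0.16450.
= 0.009241.

0.009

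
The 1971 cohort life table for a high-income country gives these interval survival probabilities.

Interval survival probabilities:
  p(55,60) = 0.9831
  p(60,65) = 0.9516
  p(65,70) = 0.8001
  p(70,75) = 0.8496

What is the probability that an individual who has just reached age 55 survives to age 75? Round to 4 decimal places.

Chaining the interval survival probabilities: 0.9831 × 0.9516 × 0.8001 × 0.8496.
= 0.635932.

0.6359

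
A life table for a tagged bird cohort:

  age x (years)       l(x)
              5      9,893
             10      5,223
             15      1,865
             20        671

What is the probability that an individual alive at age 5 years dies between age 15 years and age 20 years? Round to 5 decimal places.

0.12069

This is the probability of reaching 15 but not 20, conditional on being alive at 5: (l(15) − l(20)) / l(5).
= (1,865 − 671) / 9,893 = 1,194 / 9,893 = 0.120691.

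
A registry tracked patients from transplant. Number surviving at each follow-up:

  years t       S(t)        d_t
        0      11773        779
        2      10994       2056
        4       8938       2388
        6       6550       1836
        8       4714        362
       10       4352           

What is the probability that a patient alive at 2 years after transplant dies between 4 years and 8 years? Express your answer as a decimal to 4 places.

This is the probability of reaching 4 but not 8, conditional on being alive at 2: (S(4) − S(8)) / S(2).
= (8938 − 4714) / 10994 = 4224 / 10994 = 0.384210.

0.3842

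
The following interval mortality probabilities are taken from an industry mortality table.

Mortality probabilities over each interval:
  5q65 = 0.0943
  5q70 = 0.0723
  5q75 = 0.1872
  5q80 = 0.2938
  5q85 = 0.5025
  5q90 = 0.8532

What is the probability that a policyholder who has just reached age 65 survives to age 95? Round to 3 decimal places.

0.035

30p65 = (1 − 0.0943) × (1 − 0.0723) × (1 − 0.1872) × (1 − 0.2938) × (1 − 0.5025) × (1 − 0.8532).
= 0.9057 × 0.9277 × 0.8128 × 0.7062 × 0.4975 × 0.1468 = 0.035223.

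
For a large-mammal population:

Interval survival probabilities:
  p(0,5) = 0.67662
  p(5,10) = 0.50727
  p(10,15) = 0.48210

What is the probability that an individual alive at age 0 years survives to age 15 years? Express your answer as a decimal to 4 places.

0.1655

Chaining the interval survival probabilities: 0.67662 × 0.50727 × 0.48210.
= 0.165471.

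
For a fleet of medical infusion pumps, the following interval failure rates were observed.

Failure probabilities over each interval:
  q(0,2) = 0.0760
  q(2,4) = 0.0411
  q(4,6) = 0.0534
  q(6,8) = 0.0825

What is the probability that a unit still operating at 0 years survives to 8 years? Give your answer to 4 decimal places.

0.7695

Survival from 0 to 8 is the product of surviving each interval: (1 − 0.0760) × (1 − 0.0411) × (1 − 0.0534) × (1 − 0.0825).
= 0.9240 × 0.9589 × 0.9466 × 0.9175 = 0.769516.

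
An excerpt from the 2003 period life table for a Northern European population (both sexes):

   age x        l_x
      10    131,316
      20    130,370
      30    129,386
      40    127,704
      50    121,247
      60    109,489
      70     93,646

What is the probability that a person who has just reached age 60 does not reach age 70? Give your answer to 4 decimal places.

P(die before 70 | alive at 60) = 1 − l_70/l_60 = 1 − 93,646/109,489 = (15,843)/109,489 = 0.144699.

0.1447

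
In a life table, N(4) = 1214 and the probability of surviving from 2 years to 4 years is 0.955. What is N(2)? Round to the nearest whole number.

1271

N(2) = N(4) / p = 1214 / 0.955 = 1271.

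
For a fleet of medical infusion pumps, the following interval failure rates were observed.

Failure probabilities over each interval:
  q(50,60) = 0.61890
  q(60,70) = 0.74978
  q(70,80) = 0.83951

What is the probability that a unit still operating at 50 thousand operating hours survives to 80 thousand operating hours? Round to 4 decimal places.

Survival from 50 to 80 is the product of surviving each interval: (1 − 0.61890) × (1 − 0.74978) × (1 − 0.83951).
= 0.38110 × 0.25022 × 0.16049 = 0.015304.

0.0153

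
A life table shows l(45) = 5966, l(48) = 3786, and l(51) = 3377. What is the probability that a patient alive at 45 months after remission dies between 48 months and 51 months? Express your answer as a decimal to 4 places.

0.0686

This is the probability of reaching 48 but not 51, conditional on being alive at 45: (l(48) − l(51)) / l(45).
= (3786 − 3377) / 5966 = 409 / 5966 = 0.068555.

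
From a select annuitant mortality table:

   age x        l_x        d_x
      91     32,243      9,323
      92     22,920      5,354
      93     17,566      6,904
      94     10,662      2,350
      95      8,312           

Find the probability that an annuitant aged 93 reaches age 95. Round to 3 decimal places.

0.473

We want 2p93 = l_95/l_93.
The conditional survival probability is l_95/l_93 = 8,312/17,566 = 0.473187.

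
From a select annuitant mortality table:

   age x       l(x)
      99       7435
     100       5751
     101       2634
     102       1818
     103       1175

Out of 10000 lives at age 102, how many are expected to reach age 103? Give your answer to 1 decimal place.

The relevant probability is 1175/1818 = 0.646315.
Expected number = 10000 × 0.646315 = 6463.1.

6463.1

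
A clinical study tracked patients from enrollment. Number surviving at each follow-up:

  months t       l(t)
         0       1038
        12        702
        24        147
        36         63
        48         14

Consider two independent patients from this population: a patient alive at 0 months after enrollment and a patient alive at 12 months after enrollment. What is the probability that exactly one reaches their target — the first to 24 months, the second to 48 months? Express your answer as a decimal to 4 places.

0.1559

p₁ = l(24)/l(0) = 147/1038 = 0.141618; p₂ = l(48)/l(12) = 14/702 = 0.019943.
P(exactly one) = p₁(1−p₂) + (1−p₁)p₂ = 0.138794 + 0.017119 = 0.155912.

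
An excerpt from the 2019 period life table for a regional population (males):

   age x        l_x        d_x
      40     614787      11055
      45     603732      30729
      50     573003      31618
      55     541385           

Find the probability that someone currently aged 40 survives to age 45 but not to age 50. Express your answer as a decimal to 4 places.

This is the probability of reaching 45 but not 50, conditional on being alive at 40: (l_45 − l_50) / l_40.
= (603732 − 573003) / 614787 = 30729 / 614787 = 0.049983.

0.0500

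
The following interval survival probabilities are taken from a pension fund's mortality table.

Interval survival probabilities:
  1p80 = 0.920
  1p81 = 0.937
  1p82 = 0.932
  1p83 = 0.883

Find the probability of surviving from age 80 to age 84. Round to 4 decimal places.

0.7094

The overall survival probability is 0.920 × 0.937 × 0.932 × 0.883.
= 0.709421.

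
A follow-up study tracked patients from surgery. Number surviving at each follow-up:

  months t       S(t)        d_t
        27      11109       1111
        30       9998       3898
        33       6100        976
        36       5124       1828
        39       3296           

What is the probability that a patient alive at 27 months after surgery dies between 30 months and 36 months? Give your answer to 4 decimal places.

0.4387

This is the probability of reaching 30 but not 36, conditional on being alive at 27: (S(30) − S(36)) / S(27).
= (9998 − 5124) / 11109 = 4874 / 11109 = 0.438743.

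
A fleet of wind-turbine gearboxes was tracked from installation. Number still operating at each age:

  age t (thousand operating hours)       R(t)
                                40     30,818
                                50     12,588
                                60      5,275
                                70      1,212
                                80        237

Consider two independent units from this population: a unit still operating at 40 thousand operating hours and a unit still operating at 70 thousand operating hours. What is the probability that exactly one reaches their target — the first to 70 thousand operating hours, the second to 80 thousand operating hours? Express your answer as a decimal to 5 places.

p₁ = R(70)/R(40) = 1,212/30,818 = 0.039328; p₂ = R(80)/R(70) = 237/1,212 = 0.195545.
P(exactly one) = p₁(1−p₂) + (1−p₁)p₂ = 0.031638 + 0.187855 = 0.219492.

0.21949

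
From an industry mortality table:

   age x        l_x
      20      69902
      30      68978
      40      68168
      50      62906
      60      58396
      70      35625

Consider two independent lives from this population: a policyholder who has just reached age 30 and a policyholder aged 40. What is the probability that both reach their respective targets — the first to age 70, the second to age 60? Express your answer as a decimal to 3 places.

p₁ = l_70/l_30 = 35625/68978 = 0.516469; p₂ = l_60/l_40 = 58396/68168 = 0.856648.
P(both) = p₁ × p₂ = 0.516469 × 0.856648 = 0.442432.

0.442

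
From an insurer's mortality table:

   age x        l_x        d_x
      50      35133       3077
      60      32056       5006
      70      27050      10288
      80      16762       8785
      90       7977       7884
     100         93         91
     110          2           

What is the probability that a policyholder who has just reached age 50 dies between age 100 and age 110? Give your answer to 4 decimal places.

We want 50|10q50 = (l_100 − l_110)/l_50.
This is the probability of reaching 100 but not 110, conditional on being alive at 50: (l_100 − l_110) / l_50.
= (93 − 2) / 35133 = 91 / 35133 = 0.002590.

0.0026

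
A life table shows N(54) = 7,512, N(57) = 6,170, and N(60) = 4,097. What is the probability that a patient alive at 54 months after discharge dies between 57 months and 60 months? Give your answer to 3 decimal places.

This is the probability of reaching 57 but not 60, conditional on being alive at 54: (N(57) − N(60)) / N(54).
= (6,170 − 4,097) / 7,512 = 2,073 / 7,512 = 0.275958.

0.276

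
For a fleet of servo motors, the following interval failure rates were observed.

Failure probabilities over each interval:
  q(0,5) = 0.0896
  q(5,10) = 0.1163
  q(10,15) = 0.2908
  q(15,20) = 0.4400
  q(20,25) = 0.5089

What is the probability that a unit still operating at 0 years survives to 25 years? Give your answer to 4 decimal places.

0.1569

The overall survival probability is (1 − 0.0896) × (1 − 0.1163) × (1 − 0.2908) × (1 − 0.4400) × (1 − 0.5089).
= 0.9104 × 0.8837 × 0.7092 × 0.5600 × 0.4911 = 0.156915.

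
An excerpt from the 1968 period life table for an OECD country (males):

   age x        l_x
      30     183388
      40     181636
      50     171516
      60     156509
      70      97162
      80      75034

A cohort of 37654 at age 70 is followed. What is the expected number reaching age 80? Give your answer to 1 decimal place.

29078.6

The relevant probability is 75034/97162 = 0.772257.
Expected number = 37654 × 0.772257 = 29078.6.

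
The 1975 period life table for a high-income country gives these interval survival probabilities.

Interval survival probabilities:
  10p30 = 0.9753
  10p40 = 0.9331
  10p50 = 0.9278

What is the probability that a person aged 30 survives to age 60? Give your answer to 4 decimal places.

0.8443

Chaining the interval survival probabilities: 0.9753 × 0.9331 × 0.9278.
= 0.844347.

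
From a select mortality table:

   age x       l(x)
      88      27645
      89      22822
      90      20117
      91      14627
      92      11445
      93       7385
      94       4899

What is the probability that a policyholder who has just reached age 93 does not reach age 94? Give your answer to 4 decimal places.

0.3366

P(die before 94 | alive at 93) = 1 − l(94)/l(93) = 1 − 4899/7385 = (2486)/7385 = 0.336628.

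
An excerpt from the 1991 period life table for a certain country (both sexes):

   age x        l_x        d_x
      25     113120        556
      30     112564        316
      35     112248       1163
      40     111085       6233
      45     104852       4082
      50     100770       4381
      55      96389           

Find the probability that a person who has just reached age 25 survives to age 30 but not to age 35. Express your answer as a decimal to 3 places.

This is the probability of reaching 30 but not 35, conditional on being alive at 25: (l_30 − l_35) / l_25.
= (112564 − 112248) / 113120 = 316 / 113120 = 0.002793.

0.003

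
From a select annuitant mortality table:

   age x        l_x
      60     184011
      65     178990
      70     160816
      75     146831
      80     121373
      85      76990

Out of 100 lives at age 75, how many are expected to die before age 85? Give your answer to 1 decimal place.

47.6

The relevant probability is 1 − 76990/146831 = 0.475656.
Expected number = 100 × 0.475656 = 47.6.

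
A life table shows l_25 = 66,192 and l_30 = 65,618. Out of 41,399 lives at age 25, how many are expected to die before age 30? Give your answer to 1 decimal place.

The relevant probability is 1 − 65,618/66,192 = 0.008672.
Expected number = 41,399 × 0.008672 = 359.0.

359.0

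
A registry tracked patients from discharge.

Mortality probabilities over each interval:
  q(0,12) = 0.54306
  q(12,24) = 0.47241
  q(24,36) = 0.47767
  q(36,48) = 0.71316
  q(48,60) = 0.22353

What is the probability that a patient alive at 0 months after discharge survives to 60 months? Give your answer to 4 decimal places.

0.0280

Survival from 0 to 60 is the product of surviving each interval: (1 − 0.54306) × (1 − 0.47241) × (1 − 0.47767) × (1 − 0.71316) × (1 − 0.22353).
= 0.45694 × 0.52759 × 0.52233 × 0.28684 × 0.77647 = 0.028046.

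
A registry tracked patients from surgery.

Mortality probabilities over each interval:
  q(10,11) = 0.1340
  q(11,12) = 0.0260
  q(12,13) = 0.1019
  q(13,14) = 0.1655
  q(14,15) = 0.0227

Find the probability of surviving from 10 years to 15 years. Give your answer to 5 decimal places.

0.61781

The overall survival probability is (1 − 0.1340) × (1 − 0.0260) × (1 − 0.1019) × (1 − 0.1655) × (1 − 0.0227).
= 0.8660 × 0.9740 × 0.8981 × 0.8345 × 0.9773 = 0.617811.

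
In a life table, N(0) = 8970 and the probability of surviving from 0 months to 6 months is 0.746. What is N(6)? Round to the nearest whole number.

N(6) = N(0) × p = 8970 × 0.746 = 6692.

6692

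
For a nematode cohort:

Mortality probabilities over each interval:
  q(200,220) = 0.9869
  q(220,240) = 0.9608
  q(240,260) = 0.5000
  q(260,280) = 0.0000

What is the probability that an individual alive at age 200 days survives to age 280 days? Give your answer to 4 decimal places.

Survival from 200 to 280 is the product of surviving each interval: (1 − 0.9869) × (1 − 0.9608) × (1 − 0.5000) × (1 − 0.0000).
= 0.0131 × 0.0392 × 0.5000 × 1.0000 = 0.000257.

0.0003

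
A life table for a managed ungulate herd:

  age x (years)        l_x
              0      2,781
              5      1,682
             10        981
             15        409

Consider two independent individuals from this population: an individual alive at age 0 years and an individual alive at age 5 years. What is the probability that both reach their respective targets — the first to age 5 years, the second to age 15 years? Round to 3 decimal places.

0.147

p₁ = l_5/l_0 = 1,682/2,781 = 0.604818; p₂ = l_15/l_5 = 409/1,682 = 0.243163.
P(both) = p₁ × p₂ = 0.604818 × 0.243163 = 0.147069.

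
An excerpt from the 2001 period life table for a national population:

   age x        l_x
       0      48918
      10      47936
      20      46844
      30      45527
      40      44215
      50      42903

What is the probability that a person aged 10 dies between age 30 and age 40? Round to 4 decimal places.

This is the probability of reaching 30 but not 40, conditional on being alive at 10: (l_30 − l_40) / l_10.
= (45527 − 44215) / 47936 = 1312 / 47936 = 0.027370.

0.0274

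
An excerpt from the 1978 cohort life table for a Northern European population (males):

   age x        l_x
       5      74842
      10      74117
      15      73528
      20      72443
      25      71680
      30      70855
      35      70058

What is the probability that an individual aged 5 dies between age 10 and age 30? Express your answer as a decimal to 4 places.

We want 5|20q5 = (l_10 − l_30)/l_5.
This is the probability of reaching 10 but not 30, conditional on being alive at 5: (l_10 − l_30) / l_5.
= (74117 − 70855) / 74842 = 3262 / 74842 = 0.043585.

0.0436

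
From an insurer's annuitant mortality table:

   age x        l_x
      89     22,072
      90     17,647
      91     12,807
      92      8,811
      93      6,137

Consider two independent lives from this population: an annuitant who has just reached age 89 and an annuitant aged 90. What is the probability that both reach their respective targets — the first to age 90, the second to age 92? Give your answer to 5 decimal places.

p₁ = l_90/l_89 = 17,647/22,072 = 0.799520; p₂ = l_92/l_90 = 8,811/17,647 = 0.499292.
P(both) = p₁ × p₂ = 0.799520 × 0.499292 = 0.399194.

0.39919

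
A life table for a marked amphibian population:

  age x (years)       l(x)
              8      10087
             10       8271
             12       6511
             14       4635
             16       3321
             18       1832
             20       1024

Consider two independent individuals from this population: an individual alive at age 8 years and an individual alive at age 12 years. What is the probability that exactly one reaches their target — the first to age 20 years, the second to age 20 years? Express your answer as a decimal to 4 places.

0.2269

p₁ = l(20)/l(8) = 1024/10087 = 0.101517; p₂ = l(20)/l(12) = 1024/6511 = 0.157272.
P(exactly one) = p₁(1−p₂) + (1−p₁)p₂ = 0.085551 + 0.141306 = 0.226857.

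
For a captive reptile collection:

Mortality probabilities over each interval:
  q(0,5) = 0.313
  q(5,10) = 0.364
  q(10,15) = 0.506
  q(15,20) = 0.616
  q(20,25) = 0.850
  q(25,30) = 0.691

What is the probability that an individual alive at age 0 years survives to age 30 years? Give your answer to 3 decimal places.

P(survive 0→30) = (1 − 0.313) × (1 − 0.364) × (1 − 0.506) × (1 − 0.616) × (1 − 0.850) × (1 − 0.691).
= 0.687 × 0.636 × 0.494 × 0.384 × 0.150 × 0.309 = 0.003842.

0.004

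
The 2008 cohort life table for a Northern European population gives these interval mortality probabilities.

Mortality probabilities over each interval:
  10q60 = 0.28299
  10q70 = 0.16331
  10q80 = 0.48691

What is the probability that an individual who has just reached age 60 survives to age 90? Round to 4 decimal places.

0.3078

30p60 = (1 − 0.28299) × (1 − 0.16331) × (1 − 0.48691).
= 0.71701 × 0.83669 × 0.51309 = 0.307810.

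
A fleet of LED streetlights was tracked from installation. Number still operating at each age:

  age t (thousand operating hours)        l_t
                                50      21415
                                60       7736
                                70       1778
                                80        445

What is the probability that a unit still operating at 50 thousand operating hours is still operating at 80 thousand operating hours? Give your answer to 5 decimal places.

The conditional survival probability is l_80/l_50 = 445/21415 = 0.020780.

0.02078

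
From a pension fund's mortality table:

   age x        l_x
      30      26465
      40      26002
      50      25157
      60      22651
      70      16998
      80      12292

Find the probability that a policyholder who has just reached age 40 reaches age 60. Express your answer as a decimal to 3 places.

0.871

We want 20p40 = l_60/l_40.
The conditional survival probability is l_60/l_40 = 22651/26002 = 0.871125.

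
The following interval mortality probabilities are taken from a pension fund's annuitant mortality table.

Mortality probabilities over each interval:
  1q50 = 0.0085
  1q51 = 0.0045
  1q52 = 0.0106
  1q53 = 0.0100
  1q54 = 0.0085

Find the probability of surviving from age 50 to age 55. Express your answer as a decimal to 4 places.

Chaining the interval survival probabilities: (1 − 0.0085) × (1 − 0.0045) × (1 − 0.0106) × (1 − 0.0100) × (1 − 0.0085).
= 0.9915 × 0.9955 × 0.9894 × 0.9900 × 0.9915 = 0.958592.

0.9586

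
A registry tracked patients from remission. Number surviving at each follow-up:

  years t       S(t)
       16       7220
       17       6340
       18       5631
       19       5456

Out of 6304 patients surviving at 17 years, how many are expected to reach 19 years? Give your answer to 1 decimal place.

5425.0

The relevant probability is 5456/6340 = 0.860568.
Expected number = 6304 × 0.860568 = 5425.0.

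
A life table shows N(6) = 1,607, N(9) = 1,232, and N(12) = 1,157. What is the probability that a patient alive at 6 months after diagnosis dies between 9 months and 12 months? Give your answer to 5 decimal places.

This is the probability of reaching 9 but not 12, conditional on being alive at 6: (N(9) − N(12)) / N(6).
= (1,232 − 1,157) / 1,607 = 75 / 1,607 = 0.046671.

0.04667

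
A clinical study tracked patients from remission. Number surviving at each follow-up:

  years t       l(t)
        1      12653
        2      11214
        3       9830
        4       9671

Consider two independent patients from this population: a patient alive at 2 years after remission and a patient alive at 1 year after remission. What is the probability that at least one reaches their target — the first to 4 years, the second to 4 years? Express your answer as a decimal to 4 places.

p₁ = l(4)/l(2) = 9671/11214 = 0.862404; p₂ = l(4)/l(1) = 9671/12653 = 0.764325.
P(at least one) = 1 − (1−p₁)(1−p₂) = 1 − 0.137596 × 0.235675 = 0.967572.

0.9676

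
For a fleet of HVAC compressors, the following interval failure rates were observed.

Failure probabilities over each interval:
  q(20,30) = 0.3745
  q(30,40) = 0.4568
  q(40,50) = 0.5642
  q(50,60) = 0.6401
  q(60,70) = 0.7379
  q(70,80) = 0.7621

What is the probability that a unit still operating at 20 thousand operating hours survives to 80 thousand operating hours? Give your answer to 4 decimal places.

The overall survival probability is (1 − 0.3745) × (1 − 0.4568) × (1 − 0.5642) × (1 − 0.6401) × (1 − 0.7379) × (1 − 0.7621).
= 0.6255 × 0.5432 × 0.4358 × 0.3599 × 0.2621 × 0.2379 = 0.003323.

0.0033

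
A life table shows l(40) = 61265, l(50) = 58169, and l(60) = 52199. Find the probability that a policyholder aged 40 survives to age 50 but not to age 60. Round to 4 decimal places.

This is the probability of reaching 50 but not 60, conditional on being alive at 40: (l(50) − l(60)) / l(40).
= (58169 − 52199) / 61265 = 5970 / 61265 = 0.097446.

0.0974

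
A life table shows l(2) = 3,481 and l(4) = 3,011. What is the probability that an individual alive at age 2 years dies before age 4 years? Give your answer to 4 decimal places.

0.1350

P(die before 4 | alive at 2) = 1 − l(4)/l(2) = 1 − 3,011/3,481 = (470)/3,481 = 0.135019.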